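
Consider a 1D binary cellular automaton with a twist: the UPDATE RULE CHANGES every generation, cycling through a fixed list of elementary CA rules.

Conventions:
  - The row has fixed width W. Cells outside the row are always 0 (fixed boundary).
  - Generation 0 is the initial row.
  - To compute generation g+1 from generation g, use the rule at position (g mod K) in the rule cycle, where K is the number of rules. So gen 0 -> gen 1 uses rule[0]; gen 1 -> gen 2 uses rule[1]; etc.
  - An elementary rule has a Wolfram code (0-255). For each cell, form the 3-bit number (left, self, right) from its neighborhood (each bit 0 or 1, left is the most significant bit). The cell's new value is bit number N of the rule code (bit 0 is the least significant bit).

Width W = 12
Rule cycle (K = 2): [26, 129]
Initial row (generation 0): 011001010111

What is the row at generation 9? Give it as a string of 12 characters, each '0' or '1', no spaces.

Gen 0: 011001010111
Gen 1 (rule 26): 110110000100
Gen 2 (rule 129): 000000110001
Gen 3 (rule 26): 000001101010
Gen 4 (rule 129): 111100000000
Gen 5 (rule 26): 100010000000
Gen 6 (rule 129): 001000111111
Gen 7 (rule 26): 010101100000
Gen 8 (rule 129): 000000001111
Gen 9 (rule 26): 000000011000

Answer: 000000011000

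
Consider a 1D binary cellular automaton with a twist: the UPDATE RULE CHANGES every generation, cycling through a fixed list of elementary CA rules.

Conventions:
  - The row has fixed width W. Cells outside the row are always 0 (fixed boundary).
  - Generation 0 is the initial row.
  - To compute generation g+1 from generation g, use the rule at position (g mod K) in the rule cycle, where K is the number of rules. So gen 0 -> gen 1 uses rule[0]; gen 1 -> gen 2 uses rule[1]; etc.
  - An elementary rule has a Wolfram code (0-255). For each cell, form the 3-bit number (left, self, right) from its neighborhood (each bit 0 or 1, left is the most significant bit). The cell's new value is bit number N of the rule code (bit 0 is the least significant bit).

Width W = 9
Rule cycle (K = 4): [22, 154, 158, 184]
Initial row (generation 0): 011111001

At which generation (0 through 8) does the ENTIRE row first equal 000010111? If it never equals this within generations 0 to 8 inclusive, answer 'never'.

Answer: never

Derivation:
Gen 0: 011111001
Gen 1 (rule 22): 100000111
Gen 2 (rule 154): 010001110
Gen 3 (rule 158): 111011101
Gen 4 (rule 184): 110111010
Gen 5 (rule 22): 000000011
Gen 6 (rule 154): 000000110
Gen 7 (rule 158): 000001101
Gen 8 (rule 184): 000001010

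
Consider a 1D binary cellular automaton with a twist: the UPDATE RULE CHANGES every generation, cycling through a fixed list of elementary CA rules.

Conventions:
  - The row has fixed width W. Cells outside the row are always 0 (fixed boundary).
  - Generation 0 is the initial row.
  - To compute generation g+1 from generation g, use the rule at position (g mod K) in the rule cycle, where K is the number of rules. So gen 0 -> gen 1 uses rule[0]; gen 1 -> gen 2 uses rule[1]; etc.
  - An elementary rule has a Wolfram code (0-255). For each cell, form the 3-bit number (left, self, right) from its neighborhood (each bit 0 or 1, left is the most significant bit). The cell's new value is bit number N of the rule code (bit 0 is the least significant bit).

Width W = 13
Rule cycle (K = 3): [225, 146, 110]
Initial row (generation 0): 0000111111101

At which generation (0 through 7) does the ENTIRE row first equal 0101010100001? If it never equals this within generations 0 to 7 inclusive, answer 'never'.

Gen 0: 0000111111101
Gen 1 (rule 225): 1110011111110
Gen 2 (rule 146): 0101101111101
Gen 3 (rule 110): 1111111000111
Gen 4 (rule 225): 0111111010011
Gen 5 (rule 146): 1011110001100
Gen 6 (rule 110): 1110010011100
Gen 7 (rule 225): 0110000001101

Answer: never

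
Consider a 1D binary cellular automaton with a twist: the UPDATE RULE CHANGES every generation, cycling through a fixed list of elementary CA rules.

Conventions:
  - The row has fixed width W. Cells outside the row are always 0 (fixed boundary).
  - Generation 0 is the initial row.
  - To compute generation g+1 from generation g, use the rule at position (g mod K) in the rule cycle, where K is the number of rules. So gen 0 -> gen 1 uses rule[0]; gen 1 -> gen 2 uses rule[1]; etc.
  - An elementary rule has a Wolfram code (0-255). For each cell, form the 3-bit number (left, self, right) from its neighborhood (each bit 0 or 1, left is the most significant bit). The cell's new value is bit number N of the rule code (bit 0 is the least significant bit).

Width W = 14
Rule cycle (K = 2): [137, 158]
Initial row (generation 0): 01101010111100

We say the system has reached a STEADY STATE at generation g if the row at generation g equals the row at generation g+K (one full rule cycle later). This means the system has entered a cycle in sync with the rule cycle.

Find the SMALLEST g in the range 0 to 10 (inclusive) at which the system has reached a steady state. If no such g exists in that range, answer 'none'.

Gen 0: 01101010111100
Gen 1 (rule 137): 01000000111001
Gen 2 (rule 158): 11100001110111
Gen 3 (rule 137): 11001101100110
Gen 4 (rule 158): 10111001011101
Gen 5 (rule 137): 00110000011000
Gen 6 (rule 158): 01101000110100
Gen 7 (rule 137): 01000010100001
Gen 8 (rule 158): 11100110110011
Gen 9 (rule 137): 11000100100010
Gen 10 (rule 158): 10101111110111
Gen 11 (rule 137): 00001111100110
Gen 12 (rule 158): 00011111011101

Answer: none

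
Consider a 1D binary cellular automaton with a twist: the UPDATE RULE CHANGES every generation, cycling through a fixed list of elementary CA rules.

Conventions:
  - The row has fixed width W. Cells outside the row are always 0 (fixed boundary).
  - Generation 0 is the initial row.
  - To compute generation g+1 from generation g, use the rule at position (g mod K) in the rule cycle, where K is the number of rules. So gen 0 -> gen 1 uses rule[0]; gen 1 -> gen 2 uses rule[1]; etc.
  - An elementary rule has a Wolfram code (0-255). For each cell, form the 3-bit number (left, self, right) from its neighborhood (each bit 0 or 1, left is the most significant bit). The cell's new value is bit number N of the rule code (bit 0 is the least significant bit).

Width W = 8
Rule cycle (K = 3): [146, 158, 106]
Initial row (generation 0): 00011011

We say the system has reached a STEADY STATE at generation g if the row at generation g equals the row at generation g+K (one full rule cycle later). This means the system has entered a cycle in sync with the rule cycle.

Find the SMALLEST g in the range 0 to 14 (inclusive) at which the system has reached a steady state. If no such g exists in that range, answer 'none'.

Gen 0: 00011011
Gen 1 (rule 146): 00100000
Gen 2 (rule 158): 01110000
Gen 3 (rule 106): 11010000
Gen 4 (rule 146): 00001000
Gen 5 (rule 158): 00011100
Gen 6 (rule 106): 00110100
Gen 7 (rule 146): 01000010
Gen 8 (rule 158): 11100111
Gen 9 (rule 106): 10101101
Gen 10 (rule 146): 00000000
Gen 11 (rule 158): 00000000
Gen 12 (rule 106): 00000000
Gen 13 (rule 146): 00000000
Gen 14 (rule 158): 00000000
Gen 15 (rule 106): 00000000
Gen 16 (rule 146): 00000000
Gen 17 (rule 158): 00000000

Answer: 10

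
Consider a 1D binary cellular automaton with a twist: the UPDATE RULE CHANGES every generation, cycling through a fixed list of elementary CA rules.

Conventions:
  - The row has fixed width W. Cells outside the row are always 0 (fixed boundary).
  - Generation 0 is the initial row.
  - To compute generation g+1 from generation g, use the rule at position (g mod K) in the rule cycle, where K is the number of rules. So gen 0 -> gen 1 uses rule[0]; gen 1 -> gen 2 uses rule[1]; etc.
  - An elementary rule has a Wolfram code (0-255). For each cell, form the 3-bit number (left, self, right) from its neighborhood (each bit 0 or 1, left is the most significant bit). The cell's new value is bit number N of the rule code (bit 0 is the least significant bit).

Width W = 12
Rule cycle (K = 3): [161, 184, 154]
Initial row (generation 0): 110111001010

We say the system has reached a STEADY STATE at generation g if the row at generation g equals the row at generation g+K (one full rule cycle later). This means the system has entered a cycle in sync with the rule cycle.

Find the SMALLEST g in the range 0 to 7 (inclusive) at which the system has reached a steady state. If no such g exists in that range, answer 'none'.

Gen 0: 110111001010
Gen 1 (rule 161): 001010000100
Gen 2 (rule 184): 000101000010
Gen 3 (rule 154): 001000100101
Gen 4 (rule 161): 100010000010
Gen 5 (rule 184): 010001000001
Gen 6 (rule 154): 101010100010
Gen 7 (rule 161): 010101001000
Gen 8 (rule 184): 001010100100
Gen 9 (rule 154): 010000011010
Gen 10 (rule 161): 000111000100

Answer: none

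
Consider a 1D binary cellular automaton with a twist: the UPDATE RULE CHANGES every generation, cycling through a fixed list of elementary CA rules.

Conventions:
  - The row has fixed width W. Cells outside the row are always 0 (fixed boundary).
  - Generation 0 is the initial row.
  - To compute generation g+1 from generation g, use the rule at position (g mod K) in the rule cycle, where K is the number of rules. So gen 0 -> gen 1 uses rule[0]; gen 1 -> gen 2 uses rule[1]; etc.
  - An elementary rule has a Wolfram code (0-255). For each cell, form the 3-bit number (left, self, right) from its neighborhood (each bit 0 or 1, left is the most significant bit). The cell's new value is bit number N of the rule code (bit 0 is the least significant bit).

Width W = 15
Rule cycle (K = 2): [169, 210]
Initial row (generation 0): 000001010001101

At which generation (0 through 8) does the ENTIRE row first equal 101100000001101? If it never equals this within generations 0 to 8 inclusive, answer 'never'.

Answer: never

Derivation:
Gen 0: 000001010001101
Gen 1 (rule 169): 111100100101010
Gen 2 (rule 210): 011111011000001
Gen 3 (rule 169): 011110110011100
Gen 4 (rule 210): 101110011101110
Gen 5 (rule 169): 011100011011100
Gen 6 (rule 210): 101110101001110
Gen 7 (rule 169): 011101010001100
Gen 8 (rule 210): 101100001010110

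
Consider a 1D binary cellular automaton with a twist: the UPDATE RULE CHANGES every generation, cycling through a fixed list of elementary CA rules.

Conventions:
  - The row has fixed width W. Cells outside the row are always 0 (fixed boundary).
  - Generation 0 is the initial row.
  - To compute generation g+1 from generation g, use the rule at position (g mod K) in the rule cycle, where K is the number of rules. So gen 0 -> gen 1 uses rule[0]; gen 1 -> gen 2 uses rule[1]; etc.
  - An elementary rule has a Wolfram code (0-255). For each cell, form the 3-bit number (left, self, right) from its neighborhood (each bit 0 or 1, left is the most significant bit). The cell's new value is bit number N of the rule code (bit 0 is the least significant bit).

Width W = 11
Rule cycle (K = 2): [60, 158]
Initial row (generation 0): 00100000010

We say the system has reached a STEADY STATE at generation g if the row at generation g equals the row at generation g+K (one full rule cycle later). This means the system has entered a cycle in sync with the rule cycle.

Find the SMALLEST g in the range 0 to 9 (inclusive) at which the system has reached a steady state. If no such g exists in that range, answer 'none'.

Answer: none

Derivation:
Gen 0: 00100000010
Gen 1 (rule 60): 00110000011
Gen 2 (rule 158): 01101000110
Gen 3 (rule 60): 01011100101
Gen 4 (rule 158): 11011011101
Gen 5 (rule 60): 10110110011
Gen 6 (rule 158): 10100101110
Gen 7 (rule 60): 11110111001
Gen 8 (rule 158): 11100110111
Gen 9 (rule 60): 10010101100
Gen 10 (rule 158): 11110101010
Gen 11 (rule 60): 10001111111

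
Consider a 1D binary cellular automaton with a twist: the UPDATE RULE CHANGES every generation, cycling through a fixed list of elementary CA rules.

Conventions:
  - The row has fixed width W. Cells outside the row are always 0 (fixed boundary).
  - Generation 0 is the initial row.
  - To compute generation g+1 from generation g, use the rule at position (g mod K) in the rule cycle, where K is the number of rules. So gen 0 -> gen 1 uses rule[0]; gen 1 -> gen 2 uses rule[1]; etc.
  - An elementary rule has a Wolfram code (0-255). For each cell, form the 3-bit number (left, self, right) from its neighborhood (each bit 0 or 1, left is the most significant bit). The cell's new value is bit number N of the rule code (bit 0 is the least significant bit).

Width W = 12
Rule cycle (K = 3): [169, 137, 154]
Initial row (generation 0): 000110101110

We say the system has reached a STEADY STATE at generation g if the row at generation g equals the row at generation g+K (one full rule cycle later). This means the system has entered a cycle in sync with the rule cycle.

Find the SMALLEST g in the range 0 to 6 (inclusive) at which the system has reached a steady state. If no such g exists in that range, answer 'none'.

Answer: none

Derivation:
Gen 0: 000110101110
Gen 1 (rule 169): 110101011100
Gen 2 (rule 137): 100000011001
Gen 3 (rule 154): 010000110110
Gen 4 (rule 169): 000110101100
Gen 5 (rule 137): 110100001001
Gen 6 (rule 154): 100010010110
Gen 7 (rule 169): 001000001100
Gen 8 (rule 137): 100011101001
Gen 9 (rule 154): 010111000110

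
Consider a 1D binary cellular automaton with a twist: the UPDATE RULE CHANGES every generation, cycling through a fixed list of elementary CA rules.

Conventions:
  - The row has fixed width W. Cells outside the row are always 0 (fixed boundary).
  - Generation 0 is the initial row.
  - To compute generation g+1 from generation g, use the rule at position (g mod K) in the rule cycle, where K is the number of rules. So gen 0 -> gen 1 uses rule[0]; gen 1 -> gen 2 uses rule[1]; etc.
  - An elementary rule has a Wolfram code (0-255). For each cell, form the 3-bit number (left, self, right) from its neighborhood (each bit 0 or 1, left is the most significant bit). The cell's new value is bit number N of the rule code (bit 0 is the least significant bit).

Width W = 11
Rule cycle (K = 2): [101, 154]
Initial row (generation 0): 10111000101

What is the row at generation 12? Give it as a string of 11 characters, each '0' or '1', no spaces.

Gen 0: 10111000101
Gen 1 (rule 101): 11001010111
Gen 2 (rule 154): 10110000110
Gen 3 (rule 101): 11010110010
Gen 4 (rule 154): 10000101101
Gen 5 (rule 101): 10110110111
Gen 6 (rule 154): 00100100110
Gen 7 (rule 101): 10100100010
Gen 8 (rule 154): 00011010101
Gen 9 (rule 101): 11001111111
Gen 10 (rule 154): 10111111110
Gen 11 (rule 101): 11000000010
Gen 12 (rule 154): 10100000101

Answer: 10100000101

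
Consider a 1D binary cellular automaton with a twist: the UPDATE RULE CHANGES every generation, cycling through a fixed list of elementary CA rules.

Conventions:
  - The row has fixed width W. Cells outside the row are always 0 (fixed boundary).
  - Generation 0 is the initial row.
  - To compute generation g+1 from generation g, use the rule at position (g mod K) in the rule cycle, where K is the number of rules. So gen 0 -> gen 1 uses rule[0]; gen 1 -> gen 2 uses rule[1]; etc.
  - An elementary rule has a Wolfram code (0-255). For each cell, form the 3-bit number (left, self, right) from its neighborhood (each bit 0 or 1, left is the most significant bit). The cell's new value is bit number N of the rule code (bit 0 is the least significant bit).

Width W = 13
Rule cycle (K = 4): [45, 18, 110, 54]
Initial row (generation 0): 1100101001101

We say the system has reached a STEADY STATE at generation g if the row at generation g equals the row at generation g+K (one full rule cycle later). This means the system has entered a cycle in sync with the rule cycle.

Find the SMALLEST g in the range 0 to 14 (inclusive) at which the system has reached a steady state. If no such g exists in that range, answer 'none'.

Answer: 10

Derivation:
Gen 0: 1100101001101
Gen 1 (rule 45): 1000111001011
Gen 2 (rule 18): 0101000110000
Gen 3 (rule 110): 1111001110000
Gen 4 (rule 54): 0000110001000
Gen 5 (rule 45): 1110100101011
Gen 6 (rule 18): 0000011000000
Gen 7 (rule 110): 0000111000000
Gen 8 (rule 54): 0001000100000
Gen 9 (rule 45): 1101010101111
Gen 10 (rule 18): 0000000000000
Gen 11 (rule 110): 0000000000000
Gen 12 (rule 54): 0000000000000
Gen 13 (rule 45): 1111111111111
Gen 14 (rule 18): 0000000000000
Gen 15 (rule 110): 0000000000000
Gen 16 (rule 54): 0000000000000
Gen 17 (rule 45): 1111111111111
Gen 18 (rule 18): 0000000000000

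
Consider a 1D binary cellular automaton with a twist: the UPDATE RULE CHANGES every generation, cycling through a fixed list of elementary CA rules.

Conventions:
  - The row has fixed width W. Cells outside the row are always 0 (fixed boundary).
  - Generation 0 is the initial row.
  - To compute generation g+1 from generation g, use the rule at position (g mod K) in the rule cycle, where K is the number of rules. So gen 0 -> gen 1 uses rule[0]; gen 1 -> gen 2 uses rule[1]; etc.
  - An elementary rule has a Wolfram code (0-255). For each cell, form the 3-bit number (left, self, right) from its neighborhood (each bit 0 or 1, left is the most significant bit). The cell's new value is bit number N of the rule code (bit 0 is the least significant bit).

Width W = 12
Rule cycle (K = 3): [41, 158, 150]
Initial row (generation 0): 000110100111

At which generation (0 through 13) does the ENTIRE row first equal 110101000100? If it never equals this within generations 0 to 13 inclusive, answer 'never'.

Gen 0: 000110100111
Gen 1 (rule 41): 110101000100
Gen 2 (rule 158): 100101101110
Gen 3 (rule 150): 111100000101
Gen 4 (rule 41): 100001110010
Gen 5 (rule 158): 110011101111
Gen 6 (rule 150): 001101000110
Gen 7 (rule 41): 101010010100
Gen 8 (rule 158): 101011110110
Gen 9 (rule 150): 101001100001
Gen 10 (rule 41): 010001001100
Gen 11 (rule 158): 111011111010
Gen 12 (rule 150): 010001110011
Gen 13 (rule 41): 000101000010

Answer: 1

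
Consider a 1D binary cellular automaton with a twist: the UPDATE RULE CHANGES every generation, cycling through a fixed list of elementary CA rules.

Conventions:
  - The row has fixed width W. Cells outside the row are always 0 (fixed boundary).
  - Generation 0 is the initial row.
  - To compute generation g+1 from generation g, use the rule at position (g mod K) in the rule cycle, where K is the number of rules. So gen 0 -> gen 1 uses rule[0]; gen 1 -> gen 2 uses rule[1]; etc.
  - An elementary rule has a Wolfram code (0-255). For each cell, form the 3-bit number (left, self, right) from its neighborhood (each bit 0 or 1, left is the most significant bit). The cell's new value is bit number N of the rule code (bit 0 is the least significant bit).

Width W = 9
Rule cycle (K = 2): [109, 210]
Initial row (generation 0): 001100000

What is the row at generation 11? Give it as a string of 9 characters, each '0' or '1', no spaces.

Gen 0: 001100000
Gen 1 (rule 109): 101101111
Gen 2 (rule 210): 000100111
Gen 3 (rule 109): 110100101
Gen 4 (rule 210): 010011000
Gen 5 (rule 109): 010011011
Gen 6 (rule 210): 101101001
Gen 7 (rule 109): 111111001
Gen 8 (rule 210): 011111110
Gen 9 (rule 109): 010000010
Gen 10 (rule 210): 101000101
Gen 11 (rule 109): 111010111

Answer: 111010111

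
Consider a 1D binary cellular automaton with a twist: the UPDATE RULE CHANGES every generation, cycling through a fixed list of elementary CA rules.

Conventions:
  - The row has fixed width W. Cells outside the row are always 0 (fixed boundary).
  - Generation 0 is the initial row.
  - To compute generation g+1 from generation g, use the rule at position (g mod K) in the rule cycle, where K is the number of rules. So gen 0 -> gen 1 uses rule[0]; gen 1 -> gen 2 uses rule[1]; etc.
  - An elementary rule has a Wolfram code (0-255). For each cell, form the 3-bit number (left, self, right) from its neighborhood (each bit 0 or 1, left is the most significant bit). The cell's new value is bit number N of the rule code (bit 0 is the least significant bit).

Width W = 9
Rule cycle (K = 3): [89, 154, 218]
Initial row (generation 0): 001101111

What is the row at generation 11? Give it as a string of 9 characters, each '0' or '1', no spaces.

Gen 0: 001101111
Gen 1 (rule 89): 101101001
Gen 2 (rule 154): 001000110
Gen 3 (rule 218): 010101111
Gen 4 (rule 89): 000001001
Gen 5 (rule 154): 000010110
Gen 6 (rule 218): 000100111
Gen 7 (rule 89): 110010101
Gen 8 (rule 154): 101100000
Gen 9 (rule 218): 001110000
Gen 10 (rule 89): 101011111
Gen 11 (rule 154): 000011110

Answer: 000011110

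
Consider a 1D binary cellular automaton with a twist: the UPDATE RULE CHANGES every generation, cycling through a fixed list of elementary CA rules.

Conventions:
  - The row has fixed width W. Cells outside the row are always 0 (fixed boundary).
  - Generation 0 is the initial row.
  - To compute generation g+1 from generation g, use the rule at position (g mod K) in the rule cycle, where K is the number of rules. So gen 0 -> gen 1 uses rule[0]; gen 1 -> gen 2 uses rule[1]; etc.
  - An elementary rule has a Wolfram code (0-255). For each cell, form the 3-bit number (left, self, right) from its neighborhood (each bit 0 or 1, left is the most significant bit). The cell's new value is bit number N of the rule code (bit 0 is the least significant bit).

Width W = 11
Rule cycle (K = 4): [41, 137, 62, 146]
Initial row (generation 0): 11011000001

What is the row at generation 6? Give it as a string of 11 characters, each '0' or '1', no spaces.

Answer: 00001110011

Derivation:
Gen 0: 11011000001
Gen 1 (rule 41): 10110011100
Gen 2 (rule 137): 00100011001
Gen 3 (rule 62): 01110110111
Gen 4 (rule 146): 10100000010
Gen 5 (rule 41): 01001111000
Gen 6 (rule 137): 00001110011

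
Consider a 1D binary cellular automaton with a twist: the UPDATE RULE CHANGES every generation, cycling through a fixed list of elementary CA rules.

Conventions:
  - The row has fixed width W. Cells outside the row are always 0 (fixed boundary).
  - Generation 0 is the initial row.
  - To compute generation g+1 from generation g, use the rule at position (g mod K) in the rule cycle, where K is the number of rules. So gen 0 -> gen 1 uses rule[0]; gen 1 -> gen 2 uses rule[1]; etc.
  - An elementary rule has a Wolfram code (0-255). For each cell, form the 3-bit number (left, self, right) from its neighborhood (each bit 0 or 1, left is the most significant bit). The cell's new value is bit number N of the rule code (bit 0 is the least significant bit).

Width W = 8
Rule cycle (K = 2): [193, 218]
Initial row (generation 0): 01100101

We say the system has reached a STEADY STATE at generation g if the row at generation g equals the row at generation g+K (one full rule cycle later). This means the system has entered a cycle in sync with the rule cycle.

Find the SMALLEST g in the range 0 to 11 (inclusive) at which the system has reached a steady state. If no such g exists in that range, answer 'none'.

Gen 0: 01100101
Gen 1 (rule 193): 00100000
Gen 2 (rule 218): 01010000
Gen 3 (rule 193): 00000111
Gen 4 (rule 218): 00001111
Gen 5 (rule 193): 11100111
Gen 6 (rule 218): 11111111
Gen 7 (rule 193): 01111111
Gen 8 (rule 218): 11111111
Gen 9 (rule 193): 01111111
Gen 10 (rule 218): 11111111
Gen 11 (rule 193): 01111111
Gen 12 (rule 218): 11111111
Gen 13 (rule 193): 01111111

Answer: 6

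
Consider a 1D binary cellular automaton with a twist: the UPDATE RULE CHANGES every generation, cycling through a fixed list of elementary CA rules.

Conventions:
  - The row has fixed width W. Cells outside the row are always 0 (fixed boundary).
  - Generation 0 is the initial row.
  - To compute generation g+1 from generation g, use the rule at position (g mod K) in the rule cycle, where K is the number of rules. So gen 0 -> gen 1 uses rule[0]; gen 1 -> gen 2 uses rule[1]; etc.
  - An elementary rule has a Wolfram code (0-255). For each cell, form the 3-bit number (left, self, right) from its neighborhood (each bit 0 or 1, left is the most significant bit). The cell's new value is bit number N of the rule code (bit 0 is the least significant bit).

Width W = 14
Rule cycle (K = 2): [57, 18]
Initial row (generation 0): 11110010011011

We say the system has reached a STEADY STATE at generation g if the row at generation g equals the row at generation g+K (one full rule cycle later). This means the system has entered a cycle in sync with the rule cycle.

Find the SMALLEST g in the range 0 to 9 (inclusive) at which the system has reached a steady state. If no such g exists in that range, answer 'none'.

Answer: 8

Derivation:
Gen 0: 11110010011011
Gen 1 (rule 57): 10001001010110
Gen 2 (rule 18): 01010110000001
Gen 3 (rule 57): 00101101111100
Gen 4 (rule 18): 01000000000010
Gen 5 (rule 57): 00111111111001
Gen 6 (rule 18): 01000000000110
Gen 7 (rule 57): 00111111110101
Gen 8 (rule 18): 01000000000000
Gen 9 (rule 57): 00111111111111
Gen 10 (rule 18): 01000000000000
Gen 11 (rule 57): 00111111111111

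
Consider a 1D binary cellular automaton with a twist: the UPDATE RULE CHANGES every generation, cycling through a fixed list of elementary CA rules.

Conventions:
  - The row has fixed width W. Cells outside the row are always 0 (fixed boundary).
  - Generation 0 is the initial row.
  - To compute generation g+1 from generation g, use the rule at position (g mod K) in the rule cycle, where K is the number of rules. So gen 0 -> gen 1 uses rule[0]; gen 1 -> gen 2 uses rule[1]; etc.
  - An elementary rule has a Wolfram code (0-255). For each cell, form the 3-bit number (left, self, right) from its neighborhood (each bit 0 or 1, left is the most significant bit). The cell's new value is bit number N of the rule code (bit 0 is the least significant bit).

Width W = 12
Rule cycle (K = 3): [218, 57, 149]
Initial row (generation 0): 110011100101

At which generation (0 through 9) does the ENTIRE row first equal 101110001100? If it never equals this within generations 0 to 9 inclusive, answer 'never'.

Gen 0: 110011100101
Gen 1 (rule 218): 111111111000
Gen 2 (rule 57): 100000000111
Gen 3 (rule 149): 111111110010
Gen 4 (rule 218): 111111111101
Gen 5 (rule 57): 100000000010
Gen 6 (rule 149): 111111111011
Gen 7 (rule 218): 111111111011
Gen 8 (rule 57): 100000000110
Gen 9 (rule 149): 111111110001

Answer: never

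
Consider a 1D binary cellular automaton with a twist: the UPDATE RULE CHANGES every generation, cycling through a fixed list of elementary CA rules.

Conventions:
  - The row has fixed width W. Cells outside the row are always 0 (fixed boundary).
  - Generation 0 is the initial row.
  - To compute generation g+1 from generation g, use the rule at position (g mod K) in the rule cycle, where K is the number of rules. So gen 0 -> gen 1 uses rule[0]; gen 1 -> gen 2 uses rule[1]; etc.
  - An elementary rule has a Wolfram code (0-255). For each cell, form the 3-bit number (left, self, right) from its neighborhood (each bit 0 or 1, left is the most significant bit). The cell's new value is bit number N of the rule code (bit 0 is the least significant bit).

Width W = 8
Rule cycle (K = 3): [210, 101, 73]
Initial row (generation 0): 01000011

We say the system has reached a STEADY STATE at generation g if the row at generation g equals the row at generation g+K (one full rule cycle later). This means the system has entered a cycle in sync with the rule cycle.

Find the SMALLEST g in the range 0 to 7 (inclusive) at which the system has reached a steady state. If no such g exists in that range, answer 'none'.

Gen 0: 01000011
Gen 1 (rule 210): 10100101
Gen 2 (rule 101): 11100111
Gen 3 (rule 73): 10100101
Gen 4 (rule 210): 00011000
Gen 5 (rule 101): 11001011
Gen 6 (rule 73): 11000011
Gen 7 (rule 210): 01100101
Gen 8 (rule 101): 00100111
Gen 9 (rule 73): 10000101
Gen 10 (rule 210): 01001000

Answer: none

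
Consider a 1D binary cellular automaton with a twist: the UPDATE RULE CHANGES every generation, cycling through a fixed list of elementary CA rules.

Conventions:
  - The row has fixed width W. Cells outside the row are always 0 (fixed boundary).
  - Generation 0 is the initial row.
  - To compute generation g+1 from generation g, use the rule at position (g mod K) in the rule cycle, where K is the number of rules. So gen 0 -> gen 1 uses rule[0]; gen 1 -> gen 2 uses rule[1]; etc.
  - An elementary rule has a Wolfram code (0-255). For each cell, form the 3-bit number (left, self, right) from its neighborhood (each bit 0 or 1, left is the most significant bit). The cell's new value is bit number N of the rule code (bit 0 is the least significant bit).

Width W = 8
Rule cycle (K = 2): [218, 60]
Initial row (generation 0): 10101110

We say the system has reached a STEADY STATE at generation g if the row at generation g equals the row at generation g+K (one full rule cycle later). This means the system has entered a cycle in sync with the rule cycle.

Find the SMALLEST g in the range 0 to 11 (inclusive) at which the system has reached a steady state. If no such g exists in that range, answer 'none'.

Gen 0: 10101110
Gen 1 (rule 218): 00001111
Gen 2 (rule 60): 00001000
Gen 3 (rule 218): 00010100
Gen 4 (rule 60): 00011110
Gen 5 (rule 218): 00111111
Gen 6 (rule 60): 00100000
Gen 7 (rule 218): 01010000
Gen 8 (rule 60): 01111000
Gen 9 (rule 218): 11111100
Gen 10 (rule 60): 10000010
Gen 11 (rule 218): 01000101
Gen 12 (rule 60): 01100111
Gen 13 (rule 218): 11111111

Answer: none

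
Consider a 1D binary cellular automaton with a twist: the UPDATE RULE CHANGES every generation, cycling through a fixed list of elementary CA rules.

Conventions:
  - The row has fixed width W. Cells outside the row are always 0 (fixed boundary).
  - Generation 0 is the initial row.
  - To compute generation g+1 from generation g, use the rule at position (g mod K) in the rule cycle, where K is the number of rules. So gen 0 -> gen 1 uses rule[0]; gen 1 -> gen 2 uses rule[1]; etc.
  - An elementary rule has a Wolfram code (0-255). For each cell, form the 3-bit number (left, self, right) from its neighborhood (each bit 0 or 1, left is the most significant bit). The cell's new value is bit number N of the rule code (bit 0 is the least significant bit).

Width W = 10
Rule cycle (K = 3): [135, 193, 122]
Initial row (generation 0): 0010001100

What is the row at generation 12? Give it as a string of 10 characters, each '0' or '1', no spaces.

Answer: 1111011110

Derivation:
Gen 0: 0010001100
Gen 1 (rule 135): 1110110001
Gen 2 (rule 193): 0110010100
Gen 3 (rule 122): 1111101010
Gen 4 (rule 135): 0111001010
Gen 5 (rule 193): 0011000000
Gen 6 (rule 122): 0111100000
Gen 7 (rule 135): 1011001111
Gen 8 (rule 193): 0001000111
Gen 9 (rule 122): 0010101101
Gen 10 (rule 135): 1110100001
Gen 11 (rule 193): 0110001100
Gen 12 (rule 122): 1111011110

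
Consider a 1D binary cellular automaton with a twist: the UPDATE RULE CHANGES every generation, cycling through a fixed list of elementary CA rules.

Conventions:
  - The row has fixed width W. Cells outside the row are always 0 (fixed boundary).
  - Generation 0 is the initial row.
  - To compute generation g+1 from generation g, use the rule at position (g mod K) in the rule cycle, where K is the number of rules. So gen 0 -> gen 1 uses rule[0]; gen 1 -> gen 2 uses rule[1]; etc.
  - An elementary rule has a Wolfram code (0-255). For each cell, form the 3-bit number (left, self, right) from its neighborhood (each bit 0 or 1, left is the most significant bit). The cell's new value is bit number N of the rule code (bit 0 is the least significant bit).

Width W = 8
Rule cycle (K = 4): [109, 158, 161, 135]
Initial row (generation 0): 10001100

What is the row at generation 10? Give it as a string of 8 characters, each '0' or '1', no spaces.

Gen 0: 10001100
Gen 1 (rule 109): 10101101
Gen 2 (rule 158): 10101001
Gen 3 (rule 161): 01010000
Gen 4 (rule 135): 11010111
Gen 5 (rule 109): 11111101
Gen 6 (rule 158): 11111001
Gen 7 (rule 161): 01110000
Gen 8 (rule 135): 10100111
Gen 9 (rule 109): 11100101
Gen 10 (rule 158): 11011101

Answer: 11011101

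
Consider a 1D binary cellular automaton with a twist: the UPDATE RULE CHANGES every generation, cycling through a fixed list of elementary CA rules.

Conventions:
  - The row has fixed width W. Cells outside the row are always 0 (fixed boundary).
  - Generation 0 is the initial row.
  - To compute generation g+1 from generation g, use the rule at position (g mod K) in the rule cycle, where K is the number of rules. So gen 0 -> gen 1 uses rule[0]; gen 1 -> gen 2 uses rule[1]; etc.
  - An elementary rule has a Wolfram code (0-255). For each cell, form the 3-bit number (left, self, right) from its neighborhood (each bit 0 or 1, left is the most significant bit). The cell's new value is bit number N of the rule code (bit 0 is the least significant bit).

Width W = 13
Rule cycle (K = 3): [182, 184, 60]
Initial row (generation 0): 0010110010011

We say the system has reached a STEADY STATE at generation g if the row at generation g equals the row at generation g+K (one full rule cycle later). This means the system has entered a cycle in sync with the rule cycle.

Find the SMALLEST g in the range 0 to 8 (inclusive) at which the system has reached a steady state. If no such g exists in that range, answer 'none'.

Gen 0: 0010110010011
Gen 1 (rule 182): 0111001111100
Gen 2 (rule 184): 0110101111010
Gen 3 (rule 60): 0101111000111
Gen 4 (rule 182): 1110110101010
Gen 5 (rule 184): 1101101010101
Gen 6 (rule 60): 1011011111111
Gen 7 (rule 182): 1100101111110
Gen 8 (rule 184): 1010011111101
Gen 9 (rule 60): 1111010000011
Gen 10 (rule 182): 0110111000100
Gen 11 (rule 184): 0101110100010

Answer: none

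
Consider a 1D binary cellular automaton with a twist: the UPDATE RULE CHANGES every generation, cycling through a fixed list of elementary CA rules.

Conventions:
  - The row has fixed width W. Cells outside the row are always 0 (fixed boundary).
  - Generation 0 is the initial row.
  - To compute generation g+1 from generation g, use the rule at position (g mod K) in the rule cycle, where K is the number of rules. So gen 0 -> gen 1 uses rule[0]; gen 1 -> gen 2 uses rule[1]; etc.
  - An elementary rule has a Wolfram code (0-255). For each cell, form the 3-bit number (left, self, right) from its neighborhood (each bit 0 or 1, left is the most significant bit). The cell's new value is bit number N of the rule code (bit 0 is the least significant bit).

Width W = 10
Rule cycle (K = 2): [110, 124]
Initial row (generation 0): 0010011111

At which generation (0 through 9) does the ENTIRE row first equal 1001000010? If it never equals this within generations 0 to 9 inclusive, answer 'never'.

Answer: never

Derivation:
Gen 0: 0010011111
Gen 1 (rule 110): 0110110001
Gen 2 (rule 124): 0111111001
Gen 3 (rule 110): 1100001011
Gen 4 (rule 124): 1110001111
Gen 5 (rule 110): 1010011001
Gen 6 (rule 124): 1111011101
Gen 7 (rule 110): 1001110111
Gen 8 (rule 124): 1101011101
Gen 9 (rule 110): 1111110111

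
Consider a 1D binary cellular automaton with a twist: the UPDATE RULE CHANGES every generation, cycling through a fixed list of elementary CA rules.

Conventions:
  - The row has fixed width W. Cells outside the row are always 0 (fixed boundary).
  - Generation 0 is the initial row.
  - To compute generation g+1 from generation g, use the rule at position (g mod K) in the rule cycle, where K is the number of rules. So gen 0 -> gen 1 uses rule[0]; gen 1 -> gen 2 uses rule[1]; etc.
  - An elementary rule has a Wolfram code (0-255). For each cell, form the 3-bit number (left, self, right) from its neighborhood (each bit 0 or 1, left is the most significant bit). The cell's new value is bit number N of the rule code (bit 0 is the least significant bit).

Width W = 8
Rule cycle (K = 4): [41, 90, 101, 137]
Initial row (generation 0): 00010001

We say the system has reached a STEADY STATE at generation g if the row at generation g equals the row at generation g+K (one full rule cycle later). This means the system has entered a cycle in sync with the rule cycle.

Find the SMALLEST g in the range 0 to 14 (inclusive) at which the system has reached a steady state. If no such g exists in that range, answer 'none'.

Gen 0: 00010001
Gen 1 (rule 41): 11000100
Gen 2 (rule 90): 11101010
Gen 3 (rule 101): 00111110
Gen 4 (rule 137): 10111100
Gen 5 (rule 41): 01100001
Gen 6 (rule 90): 11110010
Gen 7 (rule 101): 00010010
Gen 8 (rule 137): 11000000
Gen 9 (rule 41): 10011111
Gen 10 (rule 90): 01110001
Gen 11 (rule 101): 00010101
Gen 12 (rule 137): 11000000
Gen 13 (rule 41): 10011111
Gen 14 (rule 90): 01110001
Gen 15 (rule 101): 00010101
Gen 16 (rule 137): 11000000
Gen 17 (rule 41): 10011111
Gen 18 (rule 90): 01110001

Answer: 8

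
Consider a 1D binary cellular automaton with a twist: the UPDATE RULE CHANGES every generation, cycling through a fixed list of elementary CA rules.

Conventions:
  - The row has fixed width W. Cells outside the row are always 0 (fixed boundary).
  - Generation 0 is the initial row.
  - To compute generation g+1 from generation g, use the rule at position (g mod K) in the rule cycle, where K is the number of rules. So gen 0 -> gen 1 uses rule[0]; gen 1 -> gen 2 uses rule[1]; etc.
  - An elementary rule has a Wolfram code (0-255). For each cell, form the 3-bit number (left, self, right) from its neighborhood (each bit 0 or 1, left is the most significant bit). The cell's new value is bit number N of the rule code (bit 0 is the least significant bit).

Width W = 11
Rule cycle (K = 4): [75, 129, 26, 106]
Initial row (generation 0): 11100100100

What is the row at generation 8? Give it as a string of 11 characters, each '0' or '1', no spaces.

Gen 0: 11100100100
Gen 1 (rule 75): 10101001001
Gen 2 (rule 129): 00000000000
Gen 3 (rule 26): 00000000000
Gen 4 (rule 106): 00000000000
Gen 5 (rule 75): 11111111111
Gen 6 (rule 129): 01111111110
Gen 7 (rule 26): 11000000001
Gen 8 (rule 106): 11000000010

Answer: 11000000010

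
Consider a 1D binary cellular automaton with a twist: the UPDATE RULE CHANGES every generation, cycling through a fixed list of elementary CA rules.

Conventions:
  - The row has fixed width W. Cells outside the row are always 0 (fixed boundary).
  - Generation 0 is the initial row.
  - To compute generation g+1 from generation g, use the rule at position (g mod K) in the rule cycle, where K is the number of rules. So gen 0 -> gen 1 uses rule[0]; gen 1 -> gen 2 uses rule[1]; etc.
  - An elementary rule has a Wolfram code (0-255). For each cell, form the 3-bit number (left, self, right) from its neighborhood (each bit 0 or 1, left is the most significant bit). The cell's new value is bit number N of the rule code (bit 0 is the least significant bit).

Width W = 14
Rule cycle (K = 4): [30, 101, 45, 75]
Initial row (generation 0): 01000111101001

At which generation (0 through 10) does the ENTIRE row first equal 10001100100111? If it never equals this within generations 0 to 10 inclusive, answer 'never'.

Answer: never

Derivation:
Gen 0: 01000111101001
Gen 1 (rule 30): 11101100001111
Gen 2 (rule 101): 00110101100001
Gen 3 (rule 45): 10101111001101
Gen 4 (rule 75): 00001001011100
Gen 5 (rule 30): 00011111010010
Gen 6 (rule 101): 11000001110010
Gen 7 (rule 45): 10011101000010
Gen 8 (rule 75): 00110100011100
Gen 9 (rule 30): 01100110110010
Gen 10 (rule 101): 00100011010010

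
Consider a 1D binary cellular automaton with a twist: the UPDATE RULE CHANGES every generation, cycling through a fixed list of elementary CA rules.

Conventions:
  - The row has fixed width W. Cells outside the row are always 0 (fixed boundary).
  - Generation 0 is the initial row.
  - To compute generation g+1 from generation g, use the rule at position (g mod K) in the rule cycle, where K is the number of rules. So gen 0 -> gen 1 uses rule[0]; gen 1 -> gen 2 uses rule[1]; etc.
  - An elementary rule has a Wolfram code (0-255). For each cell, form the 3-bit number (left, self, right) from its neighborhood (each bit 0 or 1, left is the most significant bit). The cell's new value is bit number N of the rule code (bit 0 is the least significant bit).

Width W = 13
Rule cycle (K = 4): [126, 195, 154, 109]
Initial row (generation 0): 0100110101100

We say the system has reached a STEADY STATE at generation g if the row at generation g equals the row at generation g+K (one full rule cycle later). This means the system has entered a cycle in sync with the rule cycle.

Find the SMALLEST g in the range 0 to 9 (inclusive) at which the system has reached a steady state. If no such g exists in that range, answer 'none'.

Gen 0: 0100110101100
Gen 1 (rule 126): 1111111111110
Gen 2 (rule 195): 0111111111110
Gen 3 (rule 154): 1111111111101
Gen 4 (rule 109): 1000000000111
Gen 5 (rule 126): 1100000001101
Gen 6 (rule 195): 0101111110100
Gen 7 (rule 154): 1001111100010
Gen 8 (rule 109): 1001000101010
Gen 9 (rule 126): 1111101111111
Gen 10 (rule 195): 0111100111111
Gen 11 (rule 154): 1111011111110
Gen 12 (rule 109): 1001110000010
Gen 13 (rule 126): 1111011000111

Answer: none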